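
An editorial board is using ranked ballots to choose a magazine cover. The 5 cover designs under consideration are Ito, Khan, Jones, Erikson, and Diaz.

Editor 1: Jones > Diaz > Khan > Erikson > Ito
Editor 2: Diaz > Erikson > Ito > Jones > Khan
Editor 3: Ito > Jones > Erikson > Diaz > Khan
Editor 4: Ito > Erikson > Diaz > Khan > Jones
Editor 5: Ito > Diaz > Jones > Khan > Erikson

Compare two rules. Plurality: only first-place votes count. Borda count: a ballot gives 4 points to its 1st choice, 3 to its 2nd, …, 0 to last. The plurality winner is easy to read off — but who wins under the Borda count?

Ito

Plurality first-place counts: Ito 3, Khan 0, Jones 1, Erikson 0, Diaz 1 → Ito.
Borda totals: Ito 14, Khan 4, Jones 10, Erikson 9, Diaz 13 → Ito.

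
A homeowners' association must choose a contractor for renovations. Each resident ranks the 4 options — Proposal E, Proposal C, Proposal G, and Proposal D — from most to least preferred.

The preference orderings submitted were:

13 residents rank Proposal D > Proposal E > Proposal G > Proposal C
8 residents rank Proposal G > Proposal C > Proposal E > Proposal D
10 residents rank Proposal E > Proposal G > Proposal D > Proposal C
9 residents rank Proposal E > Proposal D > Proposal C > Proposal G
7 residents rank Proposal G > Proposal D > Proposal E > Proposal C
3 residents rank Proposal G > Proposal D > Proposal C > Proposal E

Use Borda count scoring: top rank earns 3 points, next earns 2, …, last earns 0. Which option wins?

Proposal E

Borda scores:
  Proposal E: 13·2 + 8·1 + 10·3 + 9·3 + 7·1 + 3·0 = 98
  Proposal C: 13·0 + 8·2 + 10·0 + 9·1 + 7·0 + 3·1 = 28
  Proposal G: 13·1 + 8·3 + 10·2 + 9·0 + 7·3 + 3·3 = 87
  Proposal D: 13·3 + 8·0 + 10·1 + 9·2 + 7·2 + 3·2 = 87
Proposal E has the highest total.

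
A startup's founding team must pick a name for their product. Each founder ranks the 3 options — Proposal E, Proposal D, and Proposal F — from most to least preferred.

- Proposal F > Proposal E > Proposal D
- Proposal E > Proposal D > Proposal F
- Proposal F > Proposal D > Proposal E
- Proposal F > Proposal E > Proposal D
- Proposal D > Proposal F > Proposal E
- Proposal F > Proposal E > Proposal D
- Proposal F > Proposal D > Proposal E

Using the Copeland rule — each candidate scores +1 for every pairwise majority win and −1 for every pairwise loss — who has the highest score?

Proposal F

Pairwise results:
  Proposal E vs Proposal D: Proposal E wins 4–3.
  Proposal E vs Proposal F: Proposal F wins 6–1.
  Proposal D vs Proposal F: Proposal F wins 5–2.
Copeland scores (wins − losses):
  Proposal E: 1 − 1 = 0
  Proposal D: 0 − 2 = -2
  Proposal F: 2 − 0 = 2
Proposal F has the best Copeland score.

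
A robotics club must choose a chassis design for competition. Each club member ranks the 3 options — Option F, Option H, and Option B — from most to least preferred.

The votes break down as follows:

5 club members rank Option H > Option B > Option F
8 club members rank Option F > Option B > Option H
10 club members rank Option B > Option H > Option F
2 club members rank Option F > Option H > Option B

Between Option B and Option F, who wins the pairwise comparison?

Ballots ranking Option B above Option F: 5+10 = 15.
Ballots ranking Option F above Option B: 8+2 = 10.
Option B wins the head-to-head, 15–10.

Option B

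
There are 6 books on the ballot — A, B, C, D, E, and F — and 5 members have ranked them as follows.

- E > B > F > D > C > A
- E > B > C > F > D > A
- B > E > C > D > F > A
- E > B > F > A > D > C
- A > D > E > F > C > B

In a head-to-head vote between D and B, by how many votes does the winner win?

3

Ballots ranking D above B: 1.
Ballots ranking B above D: 4.
B wins 4–1, a margin of 3.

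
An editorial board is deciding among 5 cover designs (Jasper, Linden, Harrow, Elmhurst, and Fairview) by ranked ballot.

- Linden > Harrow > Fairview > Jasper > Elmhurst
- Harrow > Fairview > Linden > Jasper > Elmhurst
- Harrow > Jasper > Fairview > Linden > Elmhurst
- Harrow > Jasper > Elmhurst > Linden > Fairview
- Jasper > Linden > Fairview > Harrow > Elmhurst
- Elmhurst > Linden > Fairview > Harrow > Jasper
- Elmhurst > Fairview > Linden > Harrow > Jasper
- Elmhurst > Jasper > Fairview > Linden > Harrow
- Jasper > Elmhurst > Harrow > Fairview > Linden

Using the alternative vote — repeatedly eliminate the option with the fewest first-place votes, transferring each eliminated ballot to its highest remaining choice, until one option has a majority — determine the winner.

Harrow

Round 1: Harrow 3, Elmhurst 3, Jasper 2, Linden 1, Fairview 0. Fairview has the fewest and is eliminated.
Round 2: Harrow 3, Elmhurst 3, Jasper 2, Linden 1. Linden has the fewest and is eliminated.
Round 3: Harrow 4, Elmhurst 3, Jasper 2. Jasper has the fewest and is eliminated.
Round 4: Harrow 5, Elmhurst 4. Harrow has a majority.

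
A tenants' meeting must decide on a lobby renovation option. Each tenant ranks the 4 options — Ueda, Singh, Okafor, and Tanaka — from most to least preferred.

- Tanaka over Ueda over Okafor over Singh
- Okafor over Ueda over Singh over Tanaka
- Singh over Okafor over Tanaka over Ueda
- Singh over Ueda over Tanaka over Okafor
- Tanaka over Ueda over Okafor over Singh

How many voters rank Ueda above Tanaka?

Ballots ranking Ueda above Tanaka: 2.
Ballots ranking Tanaka above Ueda: 3.
So 2 of 5 voters prefer Ueda to Tanaka.

2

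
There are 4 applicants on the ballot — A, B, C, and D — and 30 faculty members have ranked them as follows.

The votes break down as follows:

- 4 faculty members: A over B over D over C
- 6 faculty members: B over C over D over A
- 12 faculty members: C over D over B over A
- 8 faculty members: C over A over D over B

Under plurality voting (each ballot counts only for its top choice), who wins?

First-place vote totals:
  A: 4
  B: 6
  C: 20
  D: 0
C has the most first-place votes.

C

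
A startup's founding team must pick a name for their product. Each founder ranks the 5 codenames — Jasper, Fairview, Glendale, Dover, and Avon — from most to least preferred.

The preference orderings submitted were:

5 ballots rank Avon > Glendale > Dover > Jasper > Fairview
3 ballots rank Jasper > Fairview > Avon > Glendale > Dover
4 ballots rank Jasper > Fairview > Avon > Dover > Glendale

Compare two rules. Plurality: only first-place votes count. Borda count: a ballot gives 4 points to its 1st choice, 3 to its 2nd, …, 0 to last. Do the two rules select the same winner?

Plurality first-place counts: Jasper 7, Fairview 0, Glendale 0, Dover 0, Avon 5 → Jasper.
Borda totals: Jasper 33, Fairview 21, Glendale 18, Dover 14, Avon 34 → Avon.
The two rules disagree: plurality picks Jasper, Borda picks Avon.

No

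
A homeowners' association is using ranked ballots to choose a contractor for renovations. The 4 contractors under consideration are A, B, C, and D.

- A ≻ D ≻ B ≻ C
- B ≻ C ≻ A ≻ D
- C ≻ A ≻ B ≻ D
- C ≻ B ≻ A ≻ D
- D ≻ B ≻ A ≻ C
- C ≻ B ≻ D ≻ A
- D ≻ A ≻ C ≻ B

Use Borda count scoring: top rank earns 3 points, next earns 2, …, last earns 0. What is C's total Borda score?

Borda scores:
  A: 3 + 1 + 2 + 1 + 1 + 0 + 2 = 10
  B: 1 + 3 + 1 + 2 + 2 + 2 + 0 = 11
  C: 0 + 2 + 3 + 3 + 0 + 3 + 1 = 12
  D: 2 + 0 + 0 + 0 + 3 + 1 + 3 = 9

12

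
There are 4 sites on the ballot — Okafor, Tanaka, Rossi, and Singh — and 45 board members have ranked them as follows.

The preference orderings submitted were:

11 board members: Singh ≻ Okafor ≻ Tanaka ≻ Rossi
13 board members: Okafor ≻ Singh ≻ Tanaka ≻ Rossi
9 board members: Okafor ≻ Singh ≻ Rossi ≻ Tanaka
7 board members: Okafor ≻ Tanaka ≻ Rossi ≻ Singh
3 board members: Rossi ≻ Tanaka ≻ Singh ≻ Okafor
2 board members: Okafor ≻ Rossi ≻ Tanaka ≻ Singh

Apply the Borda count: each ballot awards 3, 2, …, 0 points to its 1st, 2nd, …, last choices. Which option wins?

Borda scores:
  Okafor: 11·2 + 13·3 + 9·3 + 7·3 + 3·0 + 2·3 = 115
  Tanaka: 11·1 + 13·1 + 9·0 + 7·2 + 3·2 + 2·1 = 46
  Rossi: 11·0 + 13·0 + 9·1 + 7·1 + 3·3 + 2·2 = 29
  Singh: 11·3 + 13·2 + 9·2 + 7·0 + 3·1 + 2·0 = 80
Okafor has the highest total.

Okafor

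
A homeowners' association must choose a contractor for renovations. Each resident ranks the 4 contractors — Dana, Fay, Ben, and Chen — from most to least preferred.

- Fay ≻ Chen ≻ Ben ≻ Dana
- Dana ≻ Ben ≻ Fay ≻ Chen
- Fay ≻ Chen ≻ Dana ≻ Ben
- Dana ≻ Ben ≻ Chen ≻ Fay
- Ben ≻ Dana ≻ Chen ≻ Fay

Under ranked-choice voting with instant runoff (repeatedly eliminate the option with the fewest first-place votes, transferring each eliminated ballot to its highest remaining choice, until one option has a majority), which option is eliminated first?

Chen

Round 1: Dana 2, Fay 2, Ben 1, Chen 0. Chen has the fewest and is eliminated.
Round 2: Dana 2, Fay 2, Ben 1. Ben has the fewest and is eliminated.
Round 3: Dana 3, Fay 2. Dana has a majority.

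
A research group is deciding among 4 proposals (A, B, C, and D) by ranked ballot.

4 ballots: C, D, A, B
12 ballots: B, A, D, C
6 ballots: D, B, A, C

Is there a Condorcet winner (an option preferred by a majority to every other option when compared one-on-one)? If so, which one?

Head-to-head results (22 voters total):
A vs B: B wins 18–4.
A vs C: A wins 18–4.
A vs D: A wins 12–10.
B vs C: B wins 18–4.
B vs D: B wins 12–10.
C vs D: D wins 18–4.
B beats each rival — A (18–4), C (18–4), D (12–10) — so B is the Condorcet winner.

B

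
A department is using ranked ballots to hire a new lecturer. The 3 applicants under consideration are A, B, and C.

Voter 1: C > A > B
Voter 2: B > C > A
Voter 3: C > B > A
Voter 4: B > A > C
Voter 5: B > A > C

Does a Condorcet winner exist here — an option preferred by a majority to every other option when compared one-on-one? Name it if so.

B

Head-to-head results (5 voters total):
A vs B: B wins 4–1.
A vs C: C wins 3–2.
B vs C: B wins 3–2.
B beats each rival — A (4–1), C (3–2) — so B is the Condorcet winner.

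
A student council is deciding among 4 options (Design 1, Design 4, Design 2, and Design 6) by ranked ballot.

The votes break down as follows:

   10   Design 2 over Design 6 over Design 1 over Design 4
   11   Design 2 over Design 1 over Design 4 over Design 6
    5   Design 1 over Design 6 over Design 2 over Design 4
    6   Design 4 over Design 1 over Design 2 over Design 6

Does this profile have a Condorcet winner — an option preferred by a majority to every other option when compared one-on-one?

Head-to-head results (32 voters total):
Design 1 vs Design 4: Design 1 wins 26–6.
Design 1 vs Design 2: Design 2 wins 21–11.
Design 1 vs Design 6: Design 1 wins 22–10.
Design 4 vs Design 2: Design 2 wins 26–6.
Design 4 vs Design 6: Design 4 wins 17–15.
Design 2 vs Design 6: Design 2 wins 27–5.
Design 2 beats each rival — Design 1 (21–11), Design 4 (26–6), Design 6 (27–5) — so Design 2 is the Condorcet winner.

Yes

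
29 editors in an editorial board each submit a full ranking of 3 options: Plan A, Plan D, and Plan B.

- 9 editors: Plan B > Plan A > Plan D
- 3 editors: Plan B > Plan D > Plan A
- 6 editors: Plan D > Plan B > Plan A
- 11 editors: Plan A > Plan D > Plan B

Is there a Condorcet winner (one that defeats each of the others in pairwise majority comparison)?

No

Head-to-head results (29 voters total):
Plan A vs Plan D: Plan A wins 20–9.
Plan A vs Plan B: Plan B wins 18–11.
Plan D vs Plan B: Plan D wins 17–12.
No candidate beats all others: Plan A beats Plan D beats Plan B beats Plan A, a majority cycle.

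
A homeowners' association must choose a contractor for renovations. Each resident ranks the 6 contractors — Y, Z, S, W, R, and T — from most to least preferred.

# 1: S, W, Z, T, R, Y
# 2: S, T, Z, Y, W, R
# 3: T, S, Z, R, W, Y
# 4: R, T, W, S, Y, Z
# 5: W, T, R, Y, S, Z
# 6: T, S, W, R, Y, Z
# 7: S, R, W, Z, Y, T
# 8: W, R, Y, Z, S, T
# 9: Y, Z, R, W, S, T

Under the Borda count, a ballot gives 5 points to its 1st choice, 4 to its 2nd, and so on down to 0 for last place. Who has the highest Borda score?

S

Borda scores:
  Y: 0 + 2 + 0 + 1 + 2 + 1 + 1 + 3 + 5 = 15
  Z: 3 + 3 + 3 + 0 + 0 + 0 + 2 + 2 + 4 = 17
  S: 5 + 5 + 4 + 2 + 1 + 4 + 5 + 1 + 1 = 28
  W: 4 + 1 + 1 + 3 + 5 + 3 + 3 + 5 + 2 = 27
  R: 1 + 0 + 2 + 5 + 3 + 2 + 4 + 4 + 3 = 24
  T: 2 + 4 + 5 + 4 + 4 + 5 + 0 + 0 + 0 = 24
S has the highest total.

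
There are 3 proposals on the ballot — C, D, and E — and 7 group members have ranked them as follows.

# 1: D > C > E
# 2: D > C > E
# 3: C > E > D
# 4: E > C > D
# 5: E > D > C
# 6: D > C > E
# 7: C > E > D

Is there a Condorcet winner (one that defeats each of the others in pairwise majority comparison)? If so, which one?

Head-to-head results (7 voters total):
C vs D: D wins 4–3.
C vs E: C wins 5–2.
D vs E: E wins 4–3.
No candidate beats all others: C beats E beats D beats C, a majority cycle.

None — there is no Condorcet winner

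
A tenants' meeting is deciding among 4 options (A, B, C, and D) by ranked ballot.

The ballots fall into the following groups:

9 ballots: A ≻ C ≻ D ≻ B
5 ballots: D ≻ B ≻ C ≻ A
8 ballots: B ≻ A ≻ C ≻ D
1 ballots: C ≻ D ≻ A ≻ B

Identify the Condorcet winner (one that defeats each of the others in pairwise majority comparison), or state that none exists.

No Condorcet winner

Head-to-head results (23 voters total):
A vs B: B wins 13–10.
A vs C: A wins 17–6.
A vs D: A wins 17–6.
B vs C: B wins 13–10.
B vs D: D wins 15–8.
C vs D: C wins 18–5.
No candidate beats all others: A beats D beats B beats A, a majority cycle.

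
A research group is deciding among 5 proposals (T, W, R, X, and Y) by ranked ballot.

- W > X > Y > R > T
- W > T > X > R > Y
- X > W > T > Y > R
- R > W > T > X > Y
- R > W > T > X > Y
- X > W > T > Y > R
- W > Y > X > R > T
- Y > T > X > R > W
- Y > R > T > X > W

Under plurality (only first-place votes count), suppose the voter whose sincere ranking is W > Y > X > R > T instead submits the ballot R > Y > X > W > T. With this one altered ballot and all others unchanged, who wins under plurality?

R

First-place totals with the altered ballot: T 0, W 2, R 3, X 2, Y 2.
The switch changes the winner from W to R.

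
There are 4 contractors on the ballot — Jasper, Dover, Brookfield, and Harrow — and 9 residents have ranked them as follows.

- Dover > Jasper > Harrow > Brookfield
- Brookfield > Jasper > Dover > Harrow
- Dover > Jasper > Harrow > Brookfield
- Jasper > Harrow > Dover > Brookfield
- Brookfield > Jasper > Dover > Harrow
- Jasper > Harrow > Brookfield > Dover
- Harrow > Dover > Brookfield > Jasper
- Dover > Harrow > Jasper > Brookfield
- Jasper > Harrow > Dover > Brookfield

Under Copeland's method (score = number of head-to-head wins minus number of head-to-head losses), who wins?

Pairwise results:
  Jasper vs Dover: Jasper wins 5–4.
  Jasper vs Brookfield: Jasper wins 6–3.
  Jasper vs Harrow: Jasper wins 7–2.
  Dover vs Brookfield: Dover wins 6–3.
  Dover vs Harrow: Dover wins 5–4.
  Brookfield vs Harrow: Harrow wins 7–2.
Copeland scores (wins − losses):
  Jasper: 3 − 0 = 3
  Dover: 2 − 1 = 1
  Brookfield: 0 − 3 = -3
  Harrow: 1 − 2 = -1
Jasper has the best Copeland score.

Jasper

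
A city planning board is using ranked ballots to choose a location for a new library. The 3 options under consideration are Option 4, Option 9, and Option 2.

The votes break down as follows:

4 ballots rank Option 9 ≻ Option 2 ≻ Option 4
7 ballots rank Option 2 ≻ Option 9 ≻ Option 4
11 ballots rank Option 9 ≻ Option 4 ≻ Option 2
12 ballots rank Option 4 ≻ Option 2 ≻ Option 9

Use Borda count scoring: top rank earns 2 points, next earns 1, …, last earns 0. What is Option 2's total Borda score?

30

Borda scores:
  Option 4: 4·0 + 7·0 + 11·1 + 12·2 = 35
  Option 9: 4·2 + 7·1 + 11·2 + 12·0 = 37
  Option 2: 4·1 + 7·2 + 11·0 + 12·1 = 30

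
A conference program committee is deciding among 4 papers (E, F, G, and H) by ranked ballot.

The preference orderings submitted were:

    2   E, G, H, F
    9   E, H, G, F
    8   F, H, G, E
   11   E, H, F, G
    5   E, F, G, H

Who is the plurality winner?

E

First-place vote totals:
  E: 27
  F: 8
  G: 0
  H: 0
E has the most first-place votes.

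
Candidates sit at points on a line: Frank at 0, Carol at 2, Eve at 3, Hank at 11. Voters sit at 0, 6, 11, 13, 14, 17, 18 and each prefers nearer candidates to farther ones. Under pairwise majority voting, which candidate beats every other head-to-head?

With single-peaked preferences on a line, the Condorcet winner is the candidate closest to the median voter.
The median voter (position 13) is closest to Hank at 11.
Check: Hank vs Eve — voters closer to Hank: 5 of 7.

Hank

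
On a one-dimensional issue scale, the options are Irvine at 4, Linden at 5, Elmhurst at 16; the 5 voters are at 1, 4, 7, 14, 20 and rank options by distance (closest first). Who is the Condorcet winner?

With single-peaked preferences on a line, the Condorcet winner is the candidate closest to the median voter.
The median voter (position 7) is closest to Linden at 5.
Check: Linden vs Irvine — voters closer to Linden: 3 of 5.

Linden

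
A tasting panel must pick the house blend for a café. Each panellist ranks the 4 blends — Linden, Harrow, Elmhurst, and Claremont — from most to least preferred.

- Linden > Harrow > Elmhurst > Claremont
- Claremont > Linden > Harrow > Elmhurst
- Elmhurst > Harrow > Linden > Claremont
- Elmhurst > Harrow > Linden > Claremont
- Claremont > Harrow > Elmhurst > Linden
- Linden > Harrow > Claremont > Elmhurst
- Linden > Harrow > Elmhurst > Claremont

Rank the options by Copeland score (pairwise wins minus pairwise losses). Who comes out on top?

Linden

Pairwise results:
  Linden vs Harrow: Linden wins 4–3.
  Linden vs Elmhurst: Linden wins 4–3.
  Linden vs Claremont: Linden wins 5–2.
  Harrow vs Elmhurst: Harrow wins 5–2.
  Harrow vs Claremont: Harrow wins 5–2.
  Elmhurst vs Claremont: Elmhurst wins 4–3.
Copeland scores (wins − losses):
  Linden: 3 − 0 = 3
  Harrow: 2 − 1 = 1
  Elmhurst: 1 − 2 = -1
  Claremont: 0 − 3 = -3
Linden has the best Copeland score.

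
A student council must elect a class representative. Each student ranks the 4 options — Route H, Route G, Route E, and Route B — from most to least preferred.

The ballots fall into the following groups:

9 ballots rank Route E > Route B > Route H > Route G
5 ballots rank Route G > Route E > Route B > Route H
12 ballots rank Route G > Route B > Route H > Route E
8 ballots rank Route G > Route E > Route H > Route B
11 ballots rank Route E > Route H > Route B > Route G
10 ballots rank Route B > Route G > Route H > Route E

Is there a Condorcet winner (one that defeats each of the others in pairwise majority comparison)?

Head-to-head results (55 voters total):
Route H vs Route G: Route G wins 35–20.
Route H vs Route E: Route E wins 33–22.
Route H vs Route B: Route B wins 36–19.
Route G vs Route E: Route G wins 35–20.
Route G vs Route B: Route B wins 30–25.
Route E vs Route B: Route E wins 33–22.
No candidate beats all others: Route G beats Route E beats Route B beats Route G, a majority cycle.

No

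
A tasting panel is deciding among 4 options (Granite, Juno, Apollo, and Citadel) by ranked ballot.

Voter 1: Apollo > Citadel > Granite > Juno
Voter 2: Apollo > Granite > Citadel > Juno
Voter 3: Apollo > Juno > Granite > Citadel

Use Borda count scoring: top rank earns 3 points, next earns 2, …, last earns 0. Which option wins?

Borda scores:
  Granite: 1 + 2 + 1 = 4
  Juno: 0 + 0 + 2 = 2
  Apollo: 3 + 3 + 3 = 9
  Citadel: 2 + 1 + 0 = 3
Apollo has the highest total.

Apollo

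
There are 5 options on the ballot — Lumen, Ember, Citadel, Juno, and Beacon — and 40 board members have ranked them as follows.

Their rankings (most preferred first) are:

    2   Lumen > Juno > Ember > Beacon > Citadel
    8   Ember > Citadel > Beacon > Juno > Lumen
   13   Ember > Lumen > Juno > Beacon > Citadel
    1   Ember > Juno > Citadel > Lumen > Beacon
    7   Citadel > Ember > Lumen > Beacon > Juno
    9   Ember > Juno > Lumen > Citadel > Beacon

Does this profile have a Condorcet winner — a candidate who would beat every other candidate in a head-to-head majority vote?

Head-to-head results (40 voters total):
Lumen vs Ember: Ember wins 38–2.
Lumen vs Citadel: Lumen wins 24–16.
Lumen vs Juno: Lumen wins 22–18.
Lumen vs Beacon: Lumen wins 32–8.
Ember vs Citadel: Ember wins 33–7.
Ember vs Juno: Ember wins 38–2.
Ember vs Beacon: Ember wins 40–0.
Citadel vs Juno: Juno wins 25–15.
Citadel vs Beacon: Citadel wins 25–15.
Juno vs Beacon: Juno wins 25–15.
Ember beats each rival — Lumen (38–2), Citadel (33–7), Juno (38–2), Beacon (40–0) — so Ember is the Condorcet winner.

Yes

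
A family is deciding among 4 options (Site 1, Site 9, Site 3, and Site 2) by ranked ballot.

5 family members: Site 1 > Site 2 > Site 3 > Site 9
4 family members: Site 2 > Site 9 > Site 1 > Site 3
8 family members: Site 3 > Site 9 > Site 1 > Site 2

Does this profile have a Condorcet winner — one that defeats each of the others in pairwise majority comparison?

Head-to-head results (17 voters total):
Site 1 vs Site 9: Site 9 wins 12–5.
Site 1 vs Site 3: Site 1 wins 9–8.
Site 1 vs Site 2: Site 1 wins 13–4.
Site 9 vs Site 3: Site 3 wins 13–4.
Site 9 vs Site 2: Site 2 wins 9–8.
Site 3 vs Site 2: Site 2 wins 9–8.
No candidate beats all others: Site 1 beats Site 3 beats Site 9 beats Site 1, a majority cycle.

No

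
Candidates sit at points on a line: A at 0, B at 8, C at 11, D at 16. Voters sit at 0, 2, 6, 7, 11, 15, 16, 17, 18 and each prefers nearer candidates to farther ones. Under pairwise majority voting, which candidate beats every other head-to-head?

C

With single-peaked preferences on a line, the Condorcet winner is the candidate closest to the median voter.
The median voter (position 11) is closest to C at 11.
Check: C vs A — voters closer to C: 7 of 9.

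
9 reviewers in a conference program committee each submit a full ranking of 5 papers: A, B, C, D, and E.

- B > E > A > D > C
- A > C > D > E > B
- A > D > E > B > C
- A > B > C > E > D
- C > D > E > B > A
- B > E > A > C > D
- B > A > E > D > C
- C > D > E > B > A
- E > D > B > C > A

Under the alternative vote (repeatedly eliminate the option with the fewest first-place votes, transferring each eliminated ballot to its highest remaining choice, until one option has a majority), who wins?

Round 1: A 3, B 3, C 2, E 1, D 0. D has the fewest and is eliminated.
Round 2: A 3, B 3, C 2, E 1. E has the fewest and is eliminated.
Round 3: B 4, A 3, C 2. C has the fewest and is eliminated.
Round 4: B 6, A 3. B has a majority.

B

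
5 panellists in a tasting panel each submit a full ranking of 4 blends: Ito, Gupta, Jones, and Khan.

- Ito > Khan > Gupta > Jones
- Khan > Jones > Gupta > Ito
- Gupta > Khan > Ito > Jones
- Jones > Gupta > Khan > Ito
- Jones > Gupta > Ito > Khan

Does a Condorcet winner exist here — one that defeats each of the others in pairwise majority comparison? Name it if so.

There is no Condorcet winner

Head-to-head results (5 voters total):
Ito vs Gupta: Gupta wins 4–1.
Ito vs Jones: Jones wins 3–2.
Ito vs Khan: Khan wins 3–2.
Gupta vs Jones: Jones wins 3–2.
Gupta vs Khan: Gupta wins 3–2.
Jones vs Khan: Khan wins 3–2.
No candidate beats all others: Gupta beats Khan beats Jones beats Gupta, a majority cycle.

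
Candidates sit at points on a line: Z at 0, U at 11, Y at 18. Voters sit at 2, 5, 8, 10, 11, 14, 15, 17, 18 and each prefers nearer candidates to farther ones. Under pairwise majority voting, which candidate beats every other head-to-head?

U

With single-peaked preferences on a line, the Condorcet winner is the candidate closest to the median voter.
The median voter (position 11) is closest to U at 11.
Check: U vs Y — voters closer to U: 6 of 9.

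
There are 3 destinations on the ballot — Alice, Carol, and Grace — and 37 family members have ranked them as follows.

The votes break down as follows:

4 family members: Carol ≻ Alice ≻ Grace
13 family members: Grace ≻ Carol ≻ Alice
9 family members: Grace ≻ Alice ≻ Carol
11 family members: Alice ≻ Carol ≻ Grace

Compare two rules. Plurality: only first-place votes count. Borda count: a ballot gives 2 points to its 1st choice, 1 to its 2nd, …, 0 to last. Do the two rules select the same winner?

Plurality first-place counts: Alice 11, Carol 4, Grace 22 → Grace.
Borda totals: Alice 35, Carol 32, Grace 44 → Grace.
The two rules agree on Grace.

Yes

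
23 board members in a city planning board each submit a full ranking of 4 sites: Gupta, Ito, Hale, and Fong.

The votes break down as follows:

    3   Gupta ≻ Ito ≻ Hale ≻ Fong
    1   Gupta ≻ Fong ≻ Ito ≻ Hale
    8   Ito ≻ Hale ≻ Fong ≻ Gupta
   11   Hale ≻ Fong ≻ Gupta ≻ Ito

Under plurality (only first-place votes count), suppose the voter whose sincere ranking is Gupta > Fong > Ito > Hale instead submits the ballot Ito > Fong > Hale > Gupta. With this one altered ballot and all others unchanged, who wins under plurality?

First-place totals with the altered ballot: Gupta 3, Ito 9, Hale 11, Fong 0.
The winner is unchanged: still Hale.

Hale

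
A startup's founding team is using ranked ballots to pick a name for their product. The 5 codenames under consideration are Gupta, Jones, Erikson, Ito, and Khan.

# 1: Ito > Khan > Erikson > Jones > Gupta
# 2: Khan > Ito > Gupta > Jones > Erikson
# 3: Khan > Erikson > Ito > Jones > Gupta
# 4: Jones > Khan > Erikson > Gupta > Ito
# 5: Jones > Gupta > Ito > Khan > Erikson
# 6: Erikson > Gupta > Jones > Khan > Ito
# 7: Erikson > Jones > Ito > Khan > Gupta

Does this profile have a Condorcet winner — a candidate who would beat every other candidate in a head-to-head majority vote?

Head-to-head results (7 voters total):
Gupta vs Jones: Jones wins 5–2.
Gupta vs Erikson: Erikson wins 5–2.
Gupta vs Ito: Ito wins 4–3.
Gupta vs Khan: Khan wins 5–2.
Jones vs Erikson: Erikson wins 4–3.
Jones vs Ito: Jones wins 4–3.
Jones vs Khan: Jones wins 4–3.
Erikson vs Ito: Erikson wins 4–3.
Erikson vs Khan: Khan wins 5–2.
Ito vs Khan: Khan wins 4–3.
No candidate beats all others: Jones beats Khan beats Erikson beats Jones, a majority cycle.

No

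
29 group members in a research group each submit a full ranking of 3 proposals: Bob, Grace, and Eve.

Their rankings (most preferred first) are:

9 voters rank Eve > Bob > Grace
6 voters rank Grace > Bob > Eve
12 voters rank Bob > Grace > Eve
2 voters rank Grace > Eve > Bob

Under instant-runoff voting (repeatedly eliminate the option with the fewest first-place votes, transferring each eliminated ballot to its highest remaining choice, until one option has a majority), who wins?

Bob

Round 1: Bob 12, Eve 9, Grace 8. Grace has the fewest and is eliminated.
Round 2: Bob 18, Eve 11. Bob has a majority.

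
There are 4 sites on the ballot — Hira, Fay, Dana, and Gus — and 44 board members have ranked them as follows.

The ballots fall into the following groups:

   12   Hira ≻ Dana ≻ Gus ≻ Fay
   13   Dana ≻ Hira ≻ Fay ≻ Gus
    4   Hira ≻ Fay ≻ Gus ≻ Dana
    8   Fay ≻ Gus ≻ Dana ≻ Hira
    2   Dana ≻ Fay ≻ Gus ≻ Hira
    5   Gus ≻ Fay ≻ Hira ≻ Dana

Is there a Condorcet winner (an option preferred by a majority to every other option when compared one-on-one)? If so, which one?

Dana

Head-to-head results (44 voters total):
Hira vs Fay: Hira wins 29–15.
Hira vs Dana: Dana wins 23–21.
Hira vs Gus: Hira wins 29–15.
Fay vs Dana: Dana wins 27–17.
Fay vs Gus: Fay wins 27–17.
Dana vs Gus: Dana wins 27–17.
Dana beats each rival — Hira (23–21), Fay (27–17), Gus (27–17) — so Dana is the Condorcet winner.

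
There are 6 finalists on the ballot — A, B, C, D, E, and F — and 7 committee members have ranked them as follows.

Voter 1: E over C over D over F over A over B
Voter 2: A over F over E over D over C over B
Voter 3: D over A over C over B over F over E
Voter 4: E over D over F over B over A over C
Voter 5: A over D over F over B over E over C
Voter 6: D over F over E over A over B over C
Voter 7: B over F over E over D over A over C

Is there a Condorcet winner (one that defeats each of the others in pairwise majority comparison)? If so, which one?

None — there is no Condorcet winner

Head-to-head results (7 voters total):
A vs B: A wins 5–2.
A vs C: A wins 6–1.
A vs D: D wins 5–2.
A vs E: E wins 4–3.
A vs F: F wins 4–3.
B vs C: B wins 4–3.
B vs D: D wins 6–1.
B vs E: E wins 4–3.
B vs F: F wins 5–2.
C vs D: D wins 6–1.
C vs E: E wins 6–1.
C vs F: F wins 5–2.
D vs E: E wins 4–3.
D vs F: D wins 5–2.
E vs F: F wins 5–2.
No candidate beats all others: D beats F beats E beats D, a majority cycle.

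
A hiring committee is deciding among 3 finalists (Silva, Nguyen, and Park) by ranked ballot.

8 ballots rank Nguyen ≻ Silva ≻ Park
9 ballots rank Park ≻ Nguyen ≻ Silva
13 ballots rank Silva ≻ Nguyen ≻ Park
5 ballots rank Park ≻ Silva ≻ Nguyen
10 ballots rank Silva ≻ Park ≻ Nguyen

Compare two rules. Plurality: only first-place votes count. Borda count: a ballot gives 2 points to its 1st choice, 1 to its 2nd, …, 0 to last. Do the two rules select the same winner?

Plurality first-place counts: Silva 23, Nguyen 8, Park 14 → Silva.
Borda totals: Silva 59, Nguyen 38, Park 38 → Silva.
The two rules agree on Silva.

Yes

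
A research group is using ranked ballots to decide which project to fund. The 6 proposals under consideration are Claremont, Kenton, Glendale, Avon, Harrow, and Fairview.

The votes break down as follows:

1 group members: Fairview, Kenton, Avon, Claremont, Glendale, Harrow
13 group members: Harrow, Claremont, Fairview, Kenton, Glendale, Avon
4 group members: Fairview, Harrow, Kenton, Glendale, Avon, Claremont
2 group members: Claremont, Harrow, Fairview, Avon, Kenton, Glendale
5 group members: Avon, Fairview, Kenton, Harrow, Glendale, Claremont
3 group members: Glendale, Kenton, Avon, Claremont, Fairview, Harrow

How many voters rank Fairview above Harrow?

Ballots ranking Fairview above Harrow: 1+4+5+3 = 13.
Ballots ranking Harrow above Fairview: 13+2 = 15.
So 13 of 28 voters prefer Fairview to Harrow.

13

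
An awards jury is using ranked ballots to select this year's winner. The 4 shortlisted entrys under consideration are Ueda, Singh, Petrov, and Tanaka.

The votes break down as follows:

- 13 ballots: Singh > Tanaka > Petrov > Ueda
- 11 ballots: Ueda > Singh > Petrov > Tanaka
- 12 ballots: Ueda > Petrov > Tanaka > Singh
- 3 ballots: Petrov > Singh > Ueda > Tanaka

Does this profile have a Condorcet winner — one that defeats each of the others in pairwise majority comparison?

Head-to-head results (39 voters total):
Ueda vs Singh: Ueda wins 23–16.
Ueda vs Petrov: Ueda wins 23–16.
Ueda vs Tanaka: Ueda wins 26–13.
Singh vs Petrov: Singh wins 24–15.
Singh vs Tanaka: Singh wins 27–12.
Petrov vs Tanaka: Petrov wins 26–13.
Ueda beats each rival — Singh (23–16), Petrov (23–16), Tanaka (26–13) — so Ueda is the Condorcet winner.

Yes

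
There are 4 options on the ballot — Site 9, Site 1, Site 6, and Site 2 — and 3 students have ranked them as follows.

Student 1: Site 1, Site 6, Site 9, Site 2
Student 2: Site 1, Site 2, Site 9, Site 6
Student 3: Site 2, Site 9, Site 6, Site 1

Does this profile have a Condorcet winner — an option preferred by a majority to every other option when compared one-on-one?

Head-to-head results (3 voters total):
Site 9 vs Site 1: Site 1 wins 2–1.
Site 9 vs Site 6: Site 9 wins 2–1.
Site 9 vs Site 2: Site 2 wins 2–1.
Site 1 vs Site 6: Site 1 wins 2–1.
Site 1 vs Site 2: Site 1 wins 2–1.
Site 6 vs Site 2: Site 2 wins 2–1.
Site 1 beats each rival — Site 9 (2–1), Site 6 (2–1), Site 2 (2–1) — so Site 1 is the Condorcet winner.

Yes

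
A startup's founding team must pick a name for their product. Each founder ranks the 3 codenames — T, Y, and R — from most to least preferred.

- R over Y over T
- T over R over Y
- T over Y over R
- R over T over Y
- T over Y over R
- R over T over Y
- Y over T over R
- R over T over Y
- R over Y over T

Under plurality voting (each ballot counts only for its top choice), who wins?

R

First-place vote totals:
  T: 3
  Y: 1
  R: 5
R has the most first-place votes.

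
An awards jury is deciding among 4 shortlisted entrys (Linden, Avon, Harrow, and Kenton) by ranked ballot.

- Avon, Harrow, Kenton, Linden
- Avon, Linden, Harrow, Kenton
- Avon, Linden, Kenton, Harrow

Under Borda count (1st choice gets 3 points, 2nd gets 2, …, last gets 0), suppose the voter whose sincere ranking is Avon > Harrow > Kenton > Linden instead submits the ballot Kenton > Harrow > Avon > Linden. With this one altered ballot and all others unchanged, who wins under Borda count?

Borda totals with the altered ballot: Linden 4, Avon 7, Harrow 3, Kenton 4.
The winner is unchanged: still Avon.

Avon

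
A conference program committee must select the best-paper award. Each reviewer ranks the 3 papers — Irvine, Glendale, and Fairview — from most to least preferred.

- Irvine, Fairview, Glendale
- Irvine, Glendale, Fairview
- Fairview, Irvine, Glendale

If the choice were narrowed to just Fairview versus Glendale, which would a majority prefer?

Ballots ranking Fairview above Glendale: 2.
Ballots ranking Glendale above Fairview: 1.
Fairview wins the head-to-head, 2–1.

Fairview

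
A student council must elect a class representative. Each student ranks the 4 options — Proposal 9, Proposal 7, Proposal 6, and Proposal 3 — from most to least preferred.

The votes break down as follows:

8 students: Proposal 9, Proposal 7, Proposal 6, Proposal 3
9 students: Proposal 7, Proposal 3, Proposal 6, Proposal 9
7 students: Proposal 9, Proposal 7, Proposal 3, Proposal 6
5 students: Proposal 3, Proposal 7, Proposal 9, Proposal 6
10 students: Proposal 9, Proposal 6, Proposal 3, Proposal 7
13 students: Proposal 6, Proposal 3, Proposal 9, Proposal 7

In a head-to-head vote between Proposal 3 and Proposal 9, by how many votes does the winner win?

2

Ballots ranking Proposal 3 above Proposal 9: 9+5+13 = 27.
Ballots ranking Proposal 9 above Proposal 3: 8+7+10 = 25.
Proposal 3 wins 27–25, a margin of 2.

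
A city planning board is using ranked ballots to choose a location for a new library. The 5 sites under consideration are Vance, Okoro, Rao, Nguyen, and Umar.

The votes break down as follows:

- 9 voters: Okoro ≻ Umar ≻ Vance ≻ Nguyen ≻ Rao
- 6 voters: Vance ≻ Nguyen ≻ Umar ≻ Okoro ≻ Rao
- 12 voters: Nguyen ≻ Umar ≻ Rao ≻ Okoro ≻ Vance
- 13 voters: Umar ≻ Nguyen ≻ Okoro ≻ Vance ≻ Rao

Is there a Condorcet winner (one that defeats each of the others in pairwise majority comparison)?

Yes

Head-to-head results (40 voters total):
Vance vs Okoro: Okoro wins 34–6.
Vance vs Rao: Vance wins 28–12.
Vance vs Nguyen: Nguyen wins 25–15.
Vance vs Umar: Umar wins 34–6.
Okoro vs Rao: Okoro wins 28–12.
Okoro vs Nguyen: Nguyen wins 31–9.
Okoro vs Umar: Umar wins 31–9.
Rao vs Nguyen: Nguyen wins 40–0.
Rao vs Umar: Umar wins 40–0.
Nguyen vs Umar: Umar wins 22–18.
Umar beats each rival — Vance (34–6), Okoro (31–9), Rao (40–0), Nguyen (22–18) — so Umar is the Condorcet winner.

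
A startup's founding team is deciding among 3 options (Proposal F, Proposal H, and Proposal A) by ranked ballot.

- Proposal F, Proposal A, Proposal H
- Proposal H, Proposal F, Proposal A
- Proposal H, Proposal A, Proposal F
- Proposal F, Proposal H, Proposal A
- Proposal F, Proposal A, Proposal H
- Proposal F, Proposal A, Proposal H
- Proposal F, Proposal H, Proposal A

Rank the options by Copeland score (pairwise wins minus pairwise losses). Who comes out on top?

Proposal F

Pairwise results:
  Proposal F vs Proposal H: Proposal F wins 5–2.
  Proposal F vs Proposal A: Proposal F wins 6–1.
  Proposal H vs Proposal A: Proposal H wins 4–3.
Copeland scores (wins − losses):
  Proposal F: 2 − 0 = 2
  Proposal H: 1 − 1 = 0
  Proposal A: 0 − 2 = -2
Proposal F has the best Copeland score.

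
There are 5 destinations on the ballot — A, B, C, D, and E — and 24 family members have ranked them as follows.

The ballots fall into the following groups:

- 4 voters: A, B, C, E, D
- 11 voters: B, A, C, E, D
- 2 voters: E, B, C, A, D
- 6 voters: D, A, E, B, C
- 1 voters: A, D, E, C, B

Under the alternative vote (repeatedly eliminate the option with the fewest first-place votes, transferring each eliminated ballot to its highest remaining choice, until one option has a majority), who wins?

Round 1: B 11, D 6, A 5, E 2, C 0. C has the fewest and is eliminated.
Round 2: B 11, D 6, A 5, E 2. E has the fewest and is eliminated.
Round 3: B 13, D 6, A 5. B has a majority.

B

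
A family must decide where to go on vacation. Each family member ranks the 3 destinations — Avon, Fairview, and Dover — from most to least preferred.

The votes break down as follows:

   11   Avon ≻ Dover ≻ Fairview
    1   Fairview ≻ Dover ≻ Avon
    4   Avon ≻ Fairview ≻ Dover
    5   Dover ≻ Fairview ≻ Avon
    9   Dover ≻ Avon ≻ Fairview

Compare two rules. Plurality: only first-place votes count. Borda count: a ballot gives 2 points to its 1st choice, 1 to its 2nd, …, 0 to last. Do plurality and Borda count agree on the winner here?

Plurality first-place counts: Avon 15, Fairview 1, Dover 14 → Avon.
Borda totals: Avon 39, Fairview 11, Dover 40 → Dover.
The two rules disagree: plurality picks Avon, Borda picks Dover.

No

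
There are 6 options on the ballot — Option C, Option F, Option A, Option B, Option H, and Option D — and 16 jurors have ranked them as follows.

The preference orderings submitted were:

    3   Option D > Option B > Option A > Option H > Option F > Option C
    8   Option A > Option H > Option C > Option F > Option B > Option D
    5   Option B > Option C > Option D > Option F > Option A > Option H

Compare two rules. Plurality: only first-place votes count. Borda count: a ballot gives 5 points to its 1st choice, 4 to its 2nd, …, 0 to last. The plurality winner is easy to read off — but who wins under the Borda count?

Plurality first-place counts: Option C 0, Option F 0, Option A 8, Option B 5, Option H 0, Option D 3 → Option A.
Borda totals: Option C 44, Option F 29, Option A 54, Option B 45, Option H 38, Option D 30 → Option A.

Option A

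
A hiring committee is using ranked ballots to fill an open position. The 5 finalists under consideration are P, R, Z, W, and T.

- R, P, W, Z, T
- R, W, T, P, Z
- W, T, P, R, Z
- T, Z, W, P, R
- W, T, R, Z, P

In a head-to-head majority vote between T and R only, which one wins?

T

Ballots ranking T above R: 3.
Ballots ranking R above T: 2.
T wins the head-to-head, 3–2.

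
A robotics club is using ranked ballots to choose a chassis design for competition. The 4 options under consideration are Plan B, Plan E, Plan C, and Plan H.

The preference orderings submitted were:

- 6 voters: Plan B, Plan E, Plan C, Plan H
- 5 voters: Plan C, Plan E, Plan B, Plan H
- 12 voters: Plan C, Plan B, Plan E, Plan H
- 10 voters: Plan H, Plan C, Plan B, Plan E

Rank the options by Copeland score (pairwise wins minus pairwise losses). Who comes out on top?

Pairwise results:
  Plan B vs Plan E: Plan B wins 28–5.
  Plan B vs Plan C: Plan C wins 27–6.
  Plan B vs Plan H: Plan B wins 23–10.
  Plan E vs Plan C: Plan C wins 27–6.
  Plan E vs Plan H: Plan E wins 23–10.
  Plan C vs Plan H: Plan C wins 23–10.
Copeland scores (wins − losses):
  Plan B: 2 − 1 = 1
  Plan E: 1 − 2 = -1
  Plan C: 3 − 0 = 3
  Plan H: 0 − 3 = -3
Plan C has the best Copeland score.

Plan C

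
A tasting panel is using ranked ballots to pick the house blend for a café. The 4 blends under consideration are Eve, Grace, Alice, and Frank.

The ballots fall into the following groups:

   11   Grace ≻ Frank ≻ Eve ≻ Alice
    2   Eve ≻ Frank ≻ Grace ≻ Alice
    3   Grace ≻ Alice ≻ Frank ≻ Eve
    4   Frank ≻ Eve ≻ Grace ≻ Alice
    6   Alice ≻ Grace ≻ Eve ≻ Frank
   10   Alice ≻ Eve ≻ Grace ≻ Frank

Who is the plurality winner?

Alice

First-place vote totals:
  Eve: 2
  Grace: 14
  Alice: 16
  Frank: 4
Alice has the most first-place votes.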